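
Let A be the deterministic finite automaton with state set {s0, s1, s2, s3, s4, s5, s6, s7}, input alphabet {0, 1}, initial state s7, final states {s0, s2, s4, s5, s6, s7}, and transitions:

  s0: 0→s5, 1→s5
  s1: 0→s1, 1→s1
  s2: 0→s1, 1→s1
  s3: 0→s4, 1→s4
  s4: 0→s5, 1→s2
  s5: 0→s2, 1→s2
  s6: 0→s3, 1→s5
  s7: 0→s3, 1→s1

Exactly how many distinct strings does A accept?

The useful subgraph on states {s2, s3, s4, s5, s7} is acyclic, so L(A) is finite; the longest accepting path visits 5 useful states, giving maximum string length 4.
Counting accepting paths from s7 by length: 1 of length 0, 2 of length 2, 4 of length 3, 4 of length 4. Total 11.

11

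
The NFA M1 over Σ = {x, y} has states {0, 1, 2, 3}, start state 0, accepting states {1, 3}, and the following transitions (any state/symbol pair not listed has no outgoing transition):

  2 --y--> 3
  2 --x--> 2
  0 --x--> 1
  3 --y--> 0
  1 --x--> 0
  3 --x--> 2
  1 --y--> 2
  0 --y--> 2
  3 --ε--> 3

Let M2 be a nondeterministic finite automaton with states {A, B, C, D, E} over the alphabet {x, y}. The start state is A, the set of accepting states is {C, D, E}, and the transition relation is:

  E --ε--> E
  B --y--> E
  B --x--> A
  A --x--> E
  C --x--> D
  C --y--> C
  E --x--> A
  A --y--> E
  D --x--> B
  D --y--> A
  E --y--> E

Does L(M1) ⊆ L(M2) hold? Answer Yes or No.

The string yyyx is in L(M1) but not in L(M2).
So L(M1) ⊄ L(M2).

No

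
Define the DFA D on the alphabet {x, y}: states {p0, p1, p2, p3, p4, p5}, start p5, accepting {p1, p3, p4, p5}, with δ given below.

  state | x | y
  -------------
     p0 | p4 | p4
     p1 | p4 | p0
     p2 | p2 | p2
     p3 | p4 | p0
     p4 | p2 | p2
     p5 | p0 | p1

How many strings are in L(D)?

The useful subgraph on states {p0, p1, p4, p5} is acyclic, so L(D) is finite; the longest accepting path visits 4 useful states, giving maximum string length 3.
Counting accepting paths from p5 by length: 1 of length 0, 1 of length 1, 3 of length 2, 2 of length 3. Total 7.

7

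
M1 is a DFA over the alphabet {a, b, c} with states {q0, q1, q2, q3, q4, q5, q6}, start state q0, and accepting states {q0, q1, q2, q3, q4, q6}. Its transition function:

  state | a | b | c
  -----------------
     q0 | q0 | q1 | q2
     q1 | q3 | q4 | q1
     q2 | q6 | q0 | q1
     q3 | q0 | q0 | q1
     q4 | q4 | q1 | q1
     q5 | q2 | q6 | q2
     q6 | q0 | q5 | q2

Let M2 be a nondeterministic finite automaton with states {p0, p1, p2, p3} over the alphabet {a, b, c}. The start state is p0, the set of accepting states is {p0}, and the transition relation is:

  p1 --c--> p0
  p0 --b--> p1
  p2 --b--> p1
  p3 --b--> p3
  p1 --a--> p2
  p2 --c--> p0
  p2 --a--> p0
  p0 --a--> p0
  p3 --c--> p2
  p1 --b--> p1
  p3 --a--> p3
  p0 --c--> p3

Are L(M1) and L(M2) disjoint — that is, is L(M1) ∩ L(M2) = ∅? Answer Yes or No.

The empty string ε is accepted by both M1 and M2.
Hence L(M1) ∩ L(M2) ≠ ∅.

No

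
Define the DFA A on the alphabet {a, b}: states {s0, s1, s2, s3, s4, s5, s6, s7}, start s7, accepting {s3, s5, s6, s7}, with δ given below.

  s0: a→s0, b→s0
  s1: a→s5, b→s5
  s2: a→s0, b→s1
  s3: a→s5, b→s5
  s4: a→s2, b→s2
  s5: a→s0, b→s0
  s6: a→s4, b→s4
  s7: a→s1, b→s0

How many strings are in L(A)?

The useful subgraph on states {s1, s5, s7} is acyclic, so L(A) is finite; the longest accepting path visits 3 useful states, giving maximum string length 2.
Counting accepting paths from s7 by length: 1 of length 0, 2 of length 2. Total 3.

3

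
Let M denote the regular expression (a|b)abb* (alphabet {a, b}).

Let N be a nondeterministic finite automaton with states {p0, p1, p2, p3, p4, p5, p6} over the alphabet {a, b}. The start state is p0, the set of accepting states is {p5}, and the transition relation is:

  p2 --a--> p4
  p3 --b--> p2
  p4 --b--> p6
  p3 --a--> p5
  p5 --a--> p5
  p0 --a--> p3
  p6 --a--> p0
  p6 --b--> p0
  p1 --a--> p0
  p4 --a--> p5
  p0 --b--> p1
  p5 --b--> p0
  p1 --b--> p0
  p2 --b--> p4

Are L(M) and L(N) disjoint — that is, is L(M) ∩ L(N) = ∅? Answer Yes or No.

Yes

Converting the expression M to a DFA (subset construction, then merging equivalent states) gives the minimal DFA with states {m0, m1, m2, m3, m4}, start state m0, accepting states {m4} and transitions m0: a→m1, b→m1; m1: a→m2, b→m3; m2: a→m3, b→m4; m3: a→m3, b→m3; m4: a→m3, b→m4.
Exploring the product automaton M × N from the start pair (m0, p0), following both machines on each input symbol, reaches 14 state pairs: (m0, p0), (m1, p3), (m1, p1), (m2, p5), (m3, p2), (m2, p0), (m3, p0), (m3, p5), (m4, p0), (m3, p4), (m3, p3), (m4, p1), (m3, p1), (m3, p6).
M accepts in {m4} and N accepts in {p5}; no reachable pair has both components accepting, so no string drives both machines to acceptance simultaneously and L(M) ∩ L(N) = ∅.
So no string is accepted by both, and the intersection is empty.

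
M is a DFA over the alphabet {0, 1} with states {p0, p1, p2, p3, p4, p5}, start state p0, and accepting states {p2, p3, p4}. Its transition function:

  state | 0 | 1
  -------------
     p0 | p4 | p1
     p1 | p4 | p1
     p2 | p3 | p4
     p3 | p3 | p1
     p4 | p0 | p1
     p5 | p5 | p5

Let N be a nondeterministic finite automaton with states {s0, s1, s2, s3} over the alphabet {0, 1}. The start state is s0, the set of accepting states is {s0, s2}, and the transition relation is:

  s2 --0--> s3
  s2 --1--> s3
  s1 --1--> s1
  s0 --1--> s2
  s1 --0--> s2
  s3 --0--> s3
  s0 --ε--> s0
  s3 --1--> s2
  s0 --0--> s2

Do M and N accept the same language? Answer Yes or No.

The string 10 is accepted by M but rejected by N.
So L(M) ≠ L(N).

No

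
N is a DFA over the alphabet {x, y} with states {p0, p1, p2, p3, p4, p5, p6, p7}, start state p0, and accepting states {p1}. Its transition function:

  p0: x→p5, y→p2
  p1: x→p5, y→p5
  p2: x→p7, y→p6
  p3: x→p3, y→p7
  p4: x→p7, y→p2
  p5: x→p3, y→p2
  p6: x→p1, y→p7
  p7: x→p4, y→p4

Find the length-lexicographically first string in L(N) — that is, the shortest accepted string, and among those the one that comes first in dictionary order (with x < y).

A breadth-first search from p0 reaches an accepting state first via the path p0 → p2 → p6 → p1 on input yyx.
No string of length < 3 is accepted (BFS exhausts all shorter strings without reaching an accepting state), and yyx is the lexicographically least accepting string of length 3.

yyx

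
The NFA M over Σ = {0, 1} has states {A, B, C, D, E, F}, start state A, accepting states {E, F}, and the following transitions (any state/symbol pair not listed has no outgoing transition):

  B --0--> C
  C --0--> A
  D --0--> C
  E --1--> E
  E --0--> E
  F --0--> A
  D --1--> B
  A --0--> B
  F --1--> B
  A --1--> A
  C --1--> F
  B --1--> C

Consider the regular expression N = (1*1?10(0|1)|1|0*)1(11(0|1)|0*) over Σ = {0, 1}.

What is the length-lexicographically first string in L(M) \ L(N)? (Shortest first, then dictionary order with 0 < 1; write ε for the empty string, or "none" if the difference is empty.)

The string 011 is accepted by M but not by N.
No shorter string lies in the difference, and 011 is the lexicographically first length-3 string in L(M) \ L(N).

011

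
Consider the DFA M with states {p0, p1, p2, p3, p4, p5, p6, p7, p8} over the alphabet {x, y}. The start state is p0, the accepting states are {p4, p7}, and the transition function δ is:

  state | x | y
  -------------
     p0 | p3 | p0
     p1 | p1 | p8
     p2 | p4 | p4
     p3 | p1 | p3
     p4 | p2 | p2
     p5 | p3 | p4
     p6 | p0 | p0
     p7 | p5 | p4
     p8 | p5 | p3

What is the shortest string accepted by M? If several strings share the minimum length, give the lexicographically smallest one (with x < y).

xxyxy

A breadth-first search from p0 reaches an accepting state first via the path p0 → p3 → p1 → p8 → p5 → p4 on input xxyxy.
No string of length < 5 is accepted (BFS exhausts all shorter strings without reaching an accepting state), and xxyxy is the lexicographically least accepting string of length 5.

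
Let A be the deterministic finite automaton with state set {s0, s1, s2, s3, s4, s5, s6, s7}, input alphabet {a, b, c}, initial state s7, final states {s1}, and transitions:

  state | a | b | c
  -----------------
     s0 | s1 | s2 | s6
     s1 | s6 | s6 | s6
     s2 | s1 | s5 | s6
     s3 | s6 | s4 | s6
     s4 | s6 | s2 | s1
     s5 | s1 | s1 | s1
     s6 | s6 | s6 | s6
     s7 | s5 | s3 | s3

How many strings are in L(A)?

The useful subgraph on states {s1, s2, s3, s4, s5, s7} is acyclic, so L(A) is finite; the longest accepting path visits 6 useful states, giving maximum string length 5.
Counting accepting paths from s7 by length: 3 of length 2, 2 of length 3, 2 of length 4, 6 of length 5. Total 13.

13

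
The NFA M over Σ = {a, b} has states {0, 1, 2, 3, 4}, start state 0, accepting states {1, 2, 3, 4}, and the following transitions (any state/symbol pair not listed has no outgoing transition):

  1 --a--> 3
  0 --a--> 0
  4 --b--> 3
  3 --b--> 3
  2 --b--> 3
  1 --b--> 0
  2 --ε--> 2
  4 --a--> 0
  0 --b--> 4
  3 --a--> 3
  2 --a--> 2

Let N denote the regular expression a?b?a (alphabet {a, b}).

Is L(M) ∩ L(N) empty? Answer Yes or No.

Converting the expression N to a DFA (subset construction, then merging equivalent states) gives the minimal DFA with states {n0, n1, n2, n3, n4}, start state n0, accepting states {n1, n3} and transitions n0: a→n1, b→n2; n1: a→n3, b→n2; n2: a→n3, b→n4; n3: a→n4, b→n4; n4: a→n4, b→n4.
Exploring the product automaton M × N from the start pair (0, n0), following both machines on each input symbol, reaches 7 state pairs: (0, n0), (0, n1), (4, n2), (0, n3), (3, n4), (0, n4), (4, n4).
M accepts in {1, 2, 3, 4} and N accepts in {n1, n3}; no reachable pair has both components accepting, so no string drives both machines to acceptance simultaneously and L(M) ∩ L(N) = ∅.
So no string is accepted by both, and the intersection is empty.

Yes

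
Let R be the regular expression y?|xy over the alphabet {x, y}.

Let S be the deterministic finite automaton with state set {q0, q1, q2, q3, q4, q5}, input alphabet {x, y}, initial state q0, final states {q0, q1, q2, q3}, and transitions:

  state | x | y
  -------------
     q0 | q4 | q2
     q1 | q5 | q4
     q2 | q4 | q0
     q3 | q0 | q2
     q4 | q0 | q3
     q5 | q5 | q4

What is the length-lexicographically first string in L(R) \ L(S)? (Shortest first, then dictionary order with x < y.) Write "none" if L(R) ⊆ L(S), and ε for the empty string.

Converting the expression R to a DFA (subset construction, then merging equivalent states) gives the minimal DFA with states {r0, r1, r2, r3}, start state r0, accepting states {r0, r2} and transitions r0: x→r1, y→r2; r1: x→r3, y→r2; r2: x→r3, y→r3; r3: x→r3, y→r3.
Exploring the product automaton R × S from the start pair (r0, q0), following both machines on each input symbol, reaches 8 state pairs: (r0, q0), (r1, q4), (r2, q2), (r3, q0), (r2, q3), (r3, q4), (r3, q2), (r3, q3).
R accepts in {r0, r2} and S accepts in {q0, q1, q2, q3}. The reachable pairs whose R-component is accepting are (r0, q0), (r2, q2), (r2, q3); in each of them the S-component is accepting too, so the product for L(R) \ L(S) (R-component accepting, S-component rejecting) has no reachable accepting pair and the difference is empty.
So every string accepted by R is also accepted by S: L(R) \ L(S) = ∅ and there is no such string.

none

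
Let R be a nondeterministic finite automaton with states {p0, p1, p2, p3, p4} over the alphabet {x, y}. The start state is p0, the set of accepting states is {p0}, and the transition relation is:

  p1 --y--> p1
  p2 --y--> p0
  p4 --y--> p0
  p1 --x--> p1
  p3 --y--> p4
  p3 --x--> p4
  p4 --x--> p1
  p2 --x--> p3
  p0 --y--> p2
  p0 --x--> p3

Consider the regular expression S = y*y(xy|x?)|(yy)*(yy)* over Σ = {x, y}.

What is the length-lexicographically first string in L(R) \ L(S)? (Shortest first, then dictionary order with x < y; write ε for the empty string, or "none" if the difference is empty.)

The string xxy is accepted by R but not by S.
No shorter string lies in the difference, and xxy is the lexicographically first length-3 string in L(R) \ L(S).

xxy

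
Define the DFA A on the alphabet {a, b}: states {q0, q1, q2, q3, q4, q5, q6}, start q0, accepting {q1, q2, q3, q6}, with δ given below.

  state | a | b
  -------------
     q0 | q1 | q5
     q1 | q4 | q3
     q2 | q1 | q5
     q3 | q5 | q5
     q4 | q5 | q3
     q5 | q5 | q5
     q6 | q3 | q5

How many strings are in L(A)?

The useful subgraph on states {q0, q1, q3, q4} is acyclic, so L(A) is finite; the longest accepting path visits 4 useful states, giving maximum string length 3.
Counting accepting paths from q0 by length: 1 of length 1, 1 of length 2, 1 of length 3. Total 3.

3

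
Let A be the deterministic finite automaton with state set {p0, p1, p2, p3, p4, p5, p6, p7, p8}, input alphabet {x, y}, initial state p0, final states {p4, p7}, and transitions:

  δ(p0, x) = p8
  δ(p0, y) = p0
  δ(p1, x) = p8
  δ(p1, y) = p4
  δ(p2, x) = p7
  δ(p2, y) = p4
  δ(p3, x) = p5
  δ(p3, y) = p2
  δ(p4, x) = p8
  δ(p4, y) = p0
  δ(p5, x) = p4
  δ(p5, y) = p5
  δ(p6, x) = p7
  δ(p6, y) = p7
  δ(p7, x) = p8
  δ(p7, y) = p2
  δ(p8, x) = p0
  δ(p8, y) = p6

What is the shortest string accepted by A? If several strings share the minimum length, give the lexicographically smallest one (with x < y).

A breadth-first search from p0 reaches an accepting state first via the path p0 → p8 → p6 → p7 on input xyx.
No string of length < 3 is accepted (BFS exhausts all shorter strings without reaching an accepting state), and xyx is the lexicographically least accepting string of length 3.

xyx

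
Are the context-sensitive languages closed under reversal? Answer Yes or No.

Reversing both sides of every production of a noncontracting (context-sensitive) grammar gives another noncontracting grammar, and it generates Lᴿ; equivalently an LBA can reverse its tape in place and then run the machine for L.
So the context-sensitive languages are closed under reversal.

Yes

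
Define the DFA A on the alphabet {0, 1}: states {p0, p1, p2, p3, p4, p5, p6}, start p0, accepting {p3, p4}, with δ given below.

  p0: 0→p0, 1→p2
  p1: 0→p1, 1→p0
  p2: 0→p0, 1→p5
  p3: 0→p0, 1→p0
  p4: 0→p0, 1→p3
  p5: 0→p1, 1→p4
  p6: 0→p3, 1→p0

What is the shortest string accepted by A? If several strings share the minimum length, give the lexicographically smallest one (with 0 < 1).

111

A breadth-first search from p0 reaches an accepting state first via the path p0 → p2 → p5 → p4 on input 111.
No string of length < 3 is accepted (BFS exhausts all shorter strings without reaching an accepting state), and 111 is the lexicographically least accepting string of length 3.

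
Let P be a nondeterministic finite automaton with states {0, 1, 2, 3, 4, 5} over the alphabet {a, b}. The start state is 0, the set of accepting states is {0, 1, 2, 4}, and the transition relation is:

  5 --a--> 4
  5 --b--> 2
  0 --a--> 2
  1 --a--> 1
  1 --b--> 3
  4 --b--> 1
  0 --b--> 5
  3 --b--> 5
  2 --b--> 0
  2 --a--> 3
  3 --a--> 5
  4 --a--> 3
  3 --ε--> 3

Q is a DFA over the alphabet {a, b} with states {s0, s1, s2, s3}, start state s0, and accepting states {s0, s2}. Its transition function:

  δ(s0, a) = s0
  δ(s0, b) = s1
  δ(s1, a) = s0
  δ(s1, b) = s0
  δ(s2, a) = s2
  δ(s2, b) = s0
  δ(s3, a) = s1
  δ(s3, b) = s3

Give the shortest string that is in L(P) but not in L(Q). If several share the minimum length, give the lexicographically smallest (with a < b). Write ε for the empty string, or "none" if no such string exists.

The string ab is accepted by P but not by Q.
No shorter string lies in the difference, and ab is the lexicographically first length-2 string in L(P) \ L(Q).

ab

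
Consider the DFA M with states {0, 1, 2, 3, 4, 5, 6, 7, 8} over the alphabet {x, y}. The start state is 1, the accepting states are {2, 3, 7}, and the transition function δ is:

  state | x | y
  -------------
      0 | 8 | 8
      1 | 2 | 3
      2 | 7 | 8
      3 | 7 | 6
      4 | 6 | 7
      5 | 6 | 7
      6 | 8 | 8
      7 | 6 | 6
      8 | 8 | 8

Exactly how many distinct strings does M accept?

The useful subgraph on states {1, 2, 3, 7} is acyclic, so L(M) is finite; the longest accepting path visits 3 useful states, giving maximum string length 2.
Counting accepting paths from 1 by length: 2 of length 1, 2 of length 2. Total 4.

4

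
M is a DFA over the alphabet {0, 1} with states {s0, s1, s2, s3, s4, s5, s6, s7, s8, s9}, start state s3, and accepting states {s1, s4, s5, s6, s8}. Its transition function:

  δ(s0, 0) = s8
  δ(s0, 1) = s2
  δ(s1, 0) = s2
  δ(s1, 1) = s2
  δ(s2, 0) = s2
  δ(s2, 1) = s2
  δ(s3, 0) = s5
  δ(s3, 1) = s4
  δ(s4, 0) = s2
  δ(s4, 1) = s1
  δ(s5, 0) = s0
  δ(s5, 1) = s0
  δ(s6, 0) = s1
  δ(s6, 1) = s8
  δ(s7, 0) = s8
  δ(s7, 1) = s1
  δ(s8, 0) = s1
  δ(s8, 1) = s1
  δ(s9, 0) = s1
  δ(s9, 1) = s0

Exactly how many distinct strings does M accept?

9

The useful subgraph on states {s0, s1, s3, s4, s5, s8} is acyclic, so L(M) is finite; the longest accepting path visits 5 useful states, giving maximum string length 4.
Counting accepting paths from s3 by length: 2 of length 1, 1 of length 2, 2 of length 3, 4 of length 4. Total 9.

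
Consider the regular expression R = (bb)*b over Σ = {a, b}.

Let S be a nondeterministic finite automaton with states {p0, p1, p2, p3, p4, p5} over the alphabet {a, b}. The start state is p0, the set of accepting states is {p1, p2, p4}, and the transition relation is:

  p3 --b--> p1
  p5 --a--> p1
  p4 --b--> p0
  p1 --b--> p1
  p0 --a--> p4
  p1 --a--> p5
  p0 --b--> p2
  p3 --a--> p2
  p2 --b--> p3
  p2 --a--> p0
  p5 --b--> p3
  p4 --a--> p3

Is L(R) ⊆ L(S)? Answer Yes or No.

Converting the expression R to a DFA (subset construction, then merging equivalent states) gives the minimal DFA with states {r0, r1, r2}, start state r0, accepting states {r2} and transitions r0: a→r1, b→r2; r1: a→r1, b→r1; r2: a→r1, b→r0.
Exploring the product automaton R × S from the start pair (r0, p0), following both machines on each input symbol, reaches 11 state pairs: (r0, p0), (r1, p4), (r2, p2), (r1, p3), (r1, p0), (r0, p3), (r1, p2), (r1, p1), (r2, p1), (r1, p5), (r0, p1).
R accepts in {r2} and S accepts in {p1, p2, p4}. The reachable pairs whose R-component is accepting are (r2, p2), (r2, p1); in each of them the S-component is accepting too, so the product for L(R) \ L(S) (R-component accepting, S-component rejecting) has no reachable accepting pair and the difference is empty.
Hence every string in L(R) is also in L(S).

Yes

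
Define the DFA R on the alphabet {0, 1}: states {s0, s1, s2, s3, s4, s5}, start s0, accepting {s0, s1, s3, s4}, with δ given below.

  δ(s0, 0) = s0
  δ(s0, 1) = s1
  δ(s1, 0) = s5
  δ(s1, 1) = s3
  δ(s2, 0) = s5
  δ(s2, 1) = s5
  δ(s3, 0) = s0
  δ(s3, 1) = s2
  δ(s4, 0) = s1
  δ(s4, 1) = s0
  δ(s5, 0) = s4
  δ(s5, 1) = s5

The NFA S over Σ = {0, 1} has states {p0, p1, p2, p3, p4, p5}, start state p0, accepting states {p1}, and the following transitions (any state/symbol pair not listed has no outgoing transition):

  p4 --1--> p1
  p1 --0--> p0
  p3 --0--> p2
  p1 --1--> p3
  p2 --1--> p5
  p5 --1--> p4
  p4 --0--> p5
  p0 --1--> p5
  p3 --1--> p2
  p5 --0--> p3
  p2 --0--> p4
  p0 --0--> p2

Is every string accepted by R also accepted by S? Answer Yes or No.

The empty string ε is in L(R) but not in L(S).
So L(R) ⊄ L(S).

No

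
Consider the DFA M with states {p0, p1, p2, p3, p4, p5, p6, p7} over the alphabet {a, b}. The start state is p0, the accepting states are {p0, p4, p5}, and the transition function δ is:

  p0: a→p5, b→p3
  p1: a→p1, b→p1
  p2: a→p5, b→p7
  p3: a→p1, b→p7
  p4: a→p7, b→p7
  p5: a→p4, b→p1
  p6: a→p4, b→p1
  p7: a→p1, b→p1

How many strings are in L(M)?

3

The useful subgraph on states {p0, p4, p5} is acyclic, so L(M) is finite; the longest accepting path visits 3 useful states, giving maximum string length 2.
Counting accepting paths from p0 by length: 1 of length 0, 1 of length 1, 1 of length 2. Total 3.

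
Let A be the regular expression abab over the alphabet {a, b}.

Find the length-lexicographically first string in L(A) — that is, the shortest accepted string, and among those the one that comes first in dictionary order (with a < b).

abab

By inspection of the expression, no string of length less than 4 matches, and abab is the lexicographically first match of length 4.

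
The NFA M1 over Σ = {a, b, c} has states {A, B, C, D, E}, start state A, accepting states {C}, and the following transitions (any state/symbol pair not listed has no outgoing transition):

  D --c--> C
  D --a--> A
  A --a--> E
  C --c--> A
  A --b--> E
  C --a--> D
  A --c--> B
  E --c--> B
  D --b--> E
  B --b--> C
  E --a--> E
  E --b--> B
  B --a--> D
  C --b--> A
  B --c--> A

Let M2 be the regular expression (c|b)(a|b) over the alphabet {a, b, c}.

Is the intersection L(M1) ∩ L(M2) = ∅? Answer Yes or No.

No

The string cb is accepted by both M1 and M2.
Hence L(M1) ∩ L(M2) ≠ ∅.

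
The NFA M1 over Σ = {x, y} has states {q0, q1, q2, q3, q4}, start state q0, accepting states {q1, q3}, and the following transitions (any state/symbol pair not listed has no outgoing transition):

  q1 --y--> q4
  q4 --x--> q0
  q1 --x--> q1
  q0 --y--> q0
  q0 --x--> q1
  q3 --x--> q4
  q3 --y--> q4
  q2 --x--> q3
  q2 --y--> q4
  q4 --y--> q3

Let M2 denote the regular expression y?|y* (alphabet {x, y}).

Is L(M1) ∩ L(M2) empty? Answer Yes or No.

Converting the expression M2 to a DFA (subset construction, then merging equivalent states) gives the minimal DFA with states {r0, r1}, start state r0, accepting states {r0} and transitions r0: x→r1, y→r0; r1: x→r1, y→r1.
Exploring the product automaton M1 × M2 from the start pair (q0, r0), following both machines on each input symbol, reaches 5 state pairs: (q0, r0), (q1, r1), (q4, r1), (q0, r1), (q3, r1).
M1 accepts in {q1, q3} and M2 accepts in {r0}; no reachable pair has both components accepting, so no string drives both machines to acceptance simultaneously and L(M1) ∩ L(M2) = ∅.
So no string is accepted by both, and the intersection is empty.

Yes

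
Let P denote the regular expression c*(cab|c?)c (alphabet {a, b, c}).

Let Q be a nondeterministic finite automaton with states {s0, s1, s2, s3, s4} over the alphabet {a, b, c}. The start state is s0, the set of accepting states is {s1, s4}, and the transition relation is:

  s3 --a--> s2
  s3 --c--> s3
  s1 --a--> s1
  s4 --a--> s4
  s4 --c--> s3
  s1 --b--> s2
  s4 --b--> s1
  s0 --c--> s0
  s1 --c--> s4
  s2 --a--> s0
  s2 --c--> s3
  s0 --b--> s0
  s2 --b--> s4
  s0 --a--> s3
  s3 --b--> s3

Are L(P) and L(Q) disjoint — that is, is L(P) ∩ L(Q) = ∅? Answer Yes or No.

Yes

Converting the expression P to a DFA (subset construction, then merging equivalent states) gives the minimal DFA with states {p0, p1, p2, p3, p4, p5}, start state p0, accepting states {p2, p5} and transitions p0: a→p1, b→p1, c→p2; p1: a→p1, b→p1, c→p1; p2: a→p3, b→p1, c→p2; p3: a→p1, b→p4, c→p1; p4: a→p1, b→p1, c→p5; p5: a→p1, b→p1, c→p1.
Exploring the product automaton P × Q from the start pair (p0, s0), following both machines on each input symbol, reaches 10 state pairs: (p0, s0), (p1, s3), (p1, s0), (p2, s0), (p1, s2), (p3, s3), (p1, s4), (p4, s3), (p1, s1), (p5, s3).
P accepts in {p2, p5} and Q accepts in {s1, s4}; no reachable pair has both components accepting, so no string drives both machines to acceptance simultaneously and L(P) ∩ L(Q) = ∅.
So no string is accepted by both, and the intersection is empty.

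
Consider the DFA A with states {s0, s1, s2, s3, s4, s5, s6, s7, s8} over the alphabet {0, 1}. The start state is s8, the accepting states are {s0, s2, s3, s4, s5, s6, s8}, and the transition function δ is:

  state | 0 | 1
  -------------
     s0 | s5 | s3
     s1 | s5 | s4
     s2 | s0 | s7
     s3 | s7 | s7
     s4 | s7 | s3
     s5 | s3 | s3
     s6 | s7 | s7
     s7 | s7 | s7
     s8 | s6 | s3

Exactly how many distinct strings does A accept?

The useful subgraph on states {s3, s6, s8} is acyclic, so L(A) is finite; the longest accepting path visits 2 useful states, giving maximum string length 1.
Counting accepting paths from s8 by length: 1 of length 0, 2 of length 1. Total 3.

3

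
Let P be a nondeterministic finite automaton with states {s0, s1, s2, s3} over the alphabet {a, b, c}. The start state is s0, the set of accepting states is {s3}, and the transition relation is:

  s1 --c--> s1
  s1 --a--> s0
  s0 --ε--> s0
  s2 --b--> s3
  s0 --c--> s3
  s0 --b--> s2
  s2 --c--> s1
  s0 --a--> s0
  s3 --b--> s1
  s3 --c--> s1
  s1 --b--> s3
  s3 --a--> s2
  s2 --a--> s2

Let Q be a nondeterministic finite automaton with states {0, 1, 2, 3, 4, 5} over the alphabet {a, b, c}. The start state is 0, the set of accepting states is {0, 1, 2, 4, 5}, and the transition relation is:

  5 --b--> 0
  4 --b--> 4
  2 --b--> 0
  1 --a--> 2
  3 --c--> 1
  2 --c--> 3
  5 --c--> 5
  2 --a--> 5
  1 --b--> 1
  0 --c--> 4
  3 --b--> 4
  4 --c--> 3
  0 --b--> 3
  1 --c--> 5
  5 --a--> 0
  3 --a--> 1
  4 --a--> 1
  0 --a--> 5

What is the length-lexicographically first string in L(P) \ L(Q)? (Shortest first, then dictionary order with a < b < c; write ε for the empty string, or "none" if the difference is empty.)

The string abb is accepted by P but not by Q.
No shorter string lies in the difference, and abb is the lexicographically first length-3 string in L(P) \ L(Q).

abb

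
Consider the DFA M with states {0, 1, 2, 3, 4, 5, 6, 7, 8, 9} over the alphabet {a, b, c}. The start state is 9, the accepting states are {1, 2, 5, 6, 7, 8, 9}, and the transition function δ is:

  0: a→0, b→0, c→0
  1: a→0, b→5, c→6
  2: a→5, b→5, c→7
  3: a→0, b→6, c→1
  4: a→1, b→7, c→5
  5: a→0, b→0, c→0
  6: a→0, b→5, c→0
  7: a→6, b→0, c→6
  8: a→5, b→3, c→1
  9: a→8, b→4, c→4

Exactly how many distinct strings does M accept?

33

The useful subgraph on states {1, 3, 4, 5, 6, 7, 8, 9} is acyclic, so L(M) is finite; the longest accepting path visits 6 useful states, giving maximum string length 5.
Counting accepting paths from 9 by length: 1 of length 0, 1 of length 1, 8 of length 2, 12 of length 3, 10 of length 4, 1 of length 5. Total 33.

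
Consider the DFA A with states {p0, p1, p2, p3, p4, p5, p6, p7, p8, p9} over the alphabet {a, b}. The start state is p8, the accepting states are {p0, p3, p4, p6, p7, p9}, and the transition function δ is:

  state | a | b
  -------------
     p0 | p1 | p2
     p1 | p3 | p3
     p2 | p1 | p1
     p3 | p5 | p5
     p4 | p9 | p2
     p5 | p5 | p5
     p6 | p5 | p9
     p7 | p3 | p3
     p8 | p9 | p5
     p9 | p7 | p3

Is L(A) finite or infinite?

finite

The useful states (reachable from p8 and able to reach an accepting state) are {p3, p7, p8, p9}.
Restricted to these states the transition graph has no cycle, so every accepting path has bounded length and L is finite.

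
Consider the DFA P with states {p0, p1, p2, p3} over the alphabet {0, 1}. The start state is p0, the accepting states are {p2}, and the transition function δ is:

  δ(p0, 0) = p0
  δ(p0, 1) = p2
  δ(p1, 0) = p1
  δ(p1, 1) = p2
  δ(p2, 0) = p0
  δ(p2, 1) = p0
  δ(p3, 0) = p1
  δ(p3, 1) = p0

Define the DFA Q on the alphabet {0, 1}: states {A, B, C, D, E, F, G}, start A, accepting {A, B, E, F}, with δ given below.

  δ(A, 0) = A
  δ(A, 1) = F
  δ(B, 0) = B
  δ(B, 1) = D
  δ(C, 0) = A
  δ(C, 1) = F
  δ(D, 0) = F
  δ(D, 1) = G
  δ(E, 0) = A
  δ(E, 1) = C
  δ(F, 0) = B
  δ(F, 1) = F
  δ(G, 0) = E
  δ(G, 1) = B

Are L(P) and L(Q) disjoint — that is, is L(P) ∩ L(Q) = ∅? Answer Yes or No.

The string 1 is accepted by both P and Q.
Hence L(P) ∩ L(Q) ≠ ∅.

No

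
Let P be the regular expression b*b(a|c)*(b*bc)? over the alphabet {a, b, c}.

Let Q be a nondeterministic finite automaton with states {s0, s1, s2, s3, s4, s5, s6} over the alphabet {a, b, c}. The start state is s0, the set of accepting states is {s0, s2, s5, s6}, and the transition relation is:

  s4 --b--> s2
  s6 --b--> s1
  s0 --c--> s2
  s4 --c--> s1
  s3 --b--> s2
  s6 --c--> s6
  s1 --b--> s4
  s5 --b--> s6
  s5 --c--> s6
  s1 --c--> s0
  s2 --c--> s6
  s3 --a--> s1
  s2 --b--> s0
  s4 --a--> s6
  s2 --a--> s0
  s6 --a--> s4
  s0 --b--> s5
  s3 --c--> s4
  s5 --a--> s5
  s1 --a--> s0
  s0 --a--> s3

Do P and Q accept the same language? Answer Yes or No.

The string bba is accepted by P but rejected by Q.
So L(P) ≠ L(Q).

No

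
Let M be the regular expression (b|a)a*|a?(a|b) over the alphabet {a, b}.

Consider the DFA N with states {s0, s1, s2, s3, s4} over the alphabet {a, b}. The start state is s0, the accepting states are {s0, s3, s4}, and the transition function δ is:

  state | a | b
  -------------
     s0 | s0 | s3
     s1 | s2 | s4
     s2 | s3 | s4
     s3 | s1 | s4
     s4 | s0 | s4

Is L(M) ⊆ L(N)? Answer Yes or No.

No

The string ba is in L(M) but not in L(N).
So L(M) ⊄ L(N).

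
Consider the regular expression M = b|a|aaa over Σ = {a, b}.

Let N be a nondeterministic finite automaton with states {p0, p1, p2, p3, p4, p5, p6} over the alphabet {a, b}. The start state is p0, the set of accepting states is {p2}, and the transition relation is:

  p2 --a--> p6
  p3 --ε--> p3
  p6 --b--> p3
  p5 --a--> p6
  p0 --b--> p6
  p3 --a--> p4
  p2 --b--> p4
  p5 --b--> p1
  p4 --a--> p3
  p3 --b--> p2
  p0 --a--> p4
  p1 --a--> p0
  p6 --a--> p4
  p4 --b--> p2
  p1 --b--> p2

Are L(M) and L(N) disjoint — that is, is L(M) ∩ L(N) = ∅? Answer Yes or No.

Yes

Converting the expression M to a DFA (subset construction, then merging equivalent states) gives the minimal DFA with states {m0, m1, m2, m3, m4}, start state m0, accepting states {m1, m2} and transitions m0: a→m1, b→m2; m1: a→m3, b→m4; m2: a→m4, b→m4; m3: a→m2, b→m4; m4: a→m4, b→m4.
Exploring the product automaton M × N from the start pair (m0, p0), following both machines on each input symbol, reaches 9 state pairs: (m0, p0), (m1, p4), (m2, p6), (m3, p3), (m4, p2), (m4, p4), (m4, p3), (m2, p4), (m4, p6).
M accepts in {m1, m2} and N accepts in {p2}; no reachable pair has both components accepting, so no string drives both machines to acceptance simultaneously and L(M) ∩ L(N) = ∅.
So no string is accepted by both, and the intersection is empty.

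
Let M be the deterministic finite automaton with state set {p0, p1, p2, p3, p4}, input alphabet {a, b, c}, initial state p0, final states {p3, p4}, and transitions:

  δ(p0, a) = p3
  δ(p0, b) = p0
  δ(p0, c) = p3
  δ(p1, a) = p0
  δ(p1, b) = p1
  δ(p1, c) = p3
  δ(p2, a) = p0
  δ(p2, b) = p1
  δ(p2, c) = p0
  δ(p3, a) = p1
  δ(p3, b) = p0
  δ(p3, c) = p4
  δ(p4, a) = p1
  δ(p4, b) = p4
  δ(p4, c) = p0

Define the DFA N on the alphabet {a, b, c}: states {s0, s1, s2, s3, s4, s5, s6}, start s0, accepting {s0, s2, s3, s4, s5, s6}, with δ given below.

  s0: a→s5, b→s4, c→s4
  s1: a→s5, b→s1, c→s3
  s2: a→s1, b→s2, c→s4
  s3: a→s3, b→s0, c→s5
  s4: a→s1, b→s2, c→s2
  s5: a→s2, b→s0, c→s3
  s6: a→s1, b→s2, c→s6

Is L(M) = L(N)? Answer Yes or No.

The string ba is accepted by M but rejected by N.
So L(M) ≠ L(N).

No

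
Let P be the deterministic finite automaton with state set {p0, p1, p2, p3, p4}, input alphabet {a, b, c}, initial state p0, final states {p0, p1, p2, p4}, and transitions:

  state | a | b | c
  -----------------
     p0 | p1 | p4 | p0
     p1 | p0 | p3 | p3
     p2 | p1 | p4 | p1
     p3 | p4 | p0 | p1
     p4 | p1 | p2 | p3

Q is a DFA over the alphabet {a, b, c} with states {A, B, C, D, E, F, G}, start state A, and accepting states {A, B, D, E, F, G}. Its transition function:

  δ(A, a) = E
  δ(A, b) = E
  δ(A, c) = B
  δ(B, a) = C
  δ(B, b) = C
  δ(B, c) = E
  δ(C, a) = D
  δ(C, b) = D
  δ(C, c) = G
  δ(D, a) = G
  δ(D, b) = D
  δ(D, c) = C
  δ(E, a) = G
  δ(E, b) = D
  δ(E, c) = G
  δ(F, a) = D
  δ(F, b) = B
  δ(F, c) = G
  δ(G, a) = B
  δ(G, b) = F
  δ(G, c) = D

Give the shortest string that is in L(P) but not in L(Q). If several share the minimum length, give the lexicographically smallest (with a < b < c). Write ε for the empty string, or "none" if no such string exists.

ca

The string ca is accepted by P but not by Q.
No shorter string lies in the difference, and ca is the lexicographically first length-2 string in L(P) \ L(Q).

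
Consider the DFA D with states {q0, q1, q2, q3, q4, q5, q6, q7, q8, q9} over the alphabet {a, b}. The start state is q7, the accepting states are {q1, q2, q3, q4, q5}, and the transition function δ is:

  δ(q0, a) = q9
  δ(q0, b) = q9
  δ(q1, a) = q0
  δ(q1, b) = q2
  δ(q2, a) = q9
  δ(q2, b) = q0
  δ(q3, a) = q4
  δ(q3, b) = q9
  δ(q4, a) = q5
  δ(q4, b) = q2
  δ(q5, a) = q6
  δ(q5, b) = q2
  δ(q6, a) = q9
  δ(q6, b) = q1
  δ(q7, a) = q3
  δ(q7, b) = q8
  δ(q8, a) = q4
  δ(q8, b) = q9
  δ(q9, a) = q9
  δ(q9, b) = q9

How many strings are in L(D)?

13

The useful subgraph on states {q1, q2, q3, q4, q5, q6, q7, q8} is acyclic, so L(D) is finite; the longest accepting path visits 7 useful states, giving maximum string length 6.
Counting accepting paths from q7 by length: 1 of length 1, 2 of length 2, 4 of length 3, 2 of length 4, 2 of length 5, 2 of length 6. Total 13.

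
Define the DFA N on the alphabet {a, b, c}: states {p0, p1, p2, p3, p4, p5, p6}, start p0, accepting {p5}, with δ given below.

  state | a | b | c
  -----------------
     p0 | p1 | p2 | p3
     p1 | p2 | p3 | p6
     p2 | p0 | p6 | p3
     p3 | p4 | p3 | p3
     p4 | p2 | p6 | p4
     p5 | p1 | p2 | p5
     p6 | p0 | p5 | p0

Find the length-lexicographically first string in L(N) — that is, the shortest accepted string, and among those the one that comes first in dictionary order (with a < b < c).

acb

A breadth-first search from p0 reaches an accepting state first via the path p0 → p1 → p6 → p5 on input acb.
No string of length < 3 is accepted (BFS exhausts all shorter strings without reaching an accepting state), and acb is the lexicographically least accepting string of length 3.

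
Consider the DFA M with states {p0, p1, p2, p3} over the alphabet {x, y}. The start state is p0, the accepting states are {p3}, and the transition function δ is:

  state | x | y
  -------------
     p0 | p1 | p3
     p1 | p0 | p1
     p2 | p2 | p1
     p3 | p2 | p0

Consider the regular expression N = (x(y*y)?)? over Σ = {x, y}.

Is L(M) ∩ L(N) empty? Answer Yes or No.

Yes

Converting the expression N to a DFA (subset construction, then merging equivalent states) gives the minimal DFA with states {n0, n1, n2}, start state n0, accepting states {n0, n1} and transitions n0: x→n1, y→n2; n1: x→n2, y→n1; n2: x→n2, y→n2.
Exploring the product automaton M × N from the start pair (p0, n0), following both machines on each input symbol, reaches 6 state pairs: (p0, n0), (p1, n1), (p3, n2), (p0, n2), (p2, n2), (p1, n2).
M accepts in {p3} and N accepts in {n0, n1}; no reachable pair has both components accepting, so no string drives both machines to acceptance simultaneously and L(M) ∩ L(N) = ∅.
So no string is accepted by both, and the intersection is empty.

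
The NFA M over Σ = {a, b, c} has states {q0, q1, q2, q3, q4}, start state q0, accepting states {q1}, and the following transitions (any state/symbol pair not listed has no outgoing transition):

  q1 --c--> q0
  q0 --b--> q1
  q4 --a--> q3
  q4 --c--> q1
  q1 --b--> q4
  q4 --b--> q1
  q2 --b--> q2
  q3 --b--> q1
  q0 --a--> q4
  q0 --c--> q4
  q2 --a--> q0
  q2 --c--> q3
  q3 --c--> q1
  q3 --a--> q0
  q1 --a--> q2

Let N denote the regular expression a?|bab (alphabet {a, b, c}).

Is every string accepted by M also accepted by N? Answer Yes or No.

The string b is in L(M) but not in L(N).
So L(M) ⊄ L(N).

No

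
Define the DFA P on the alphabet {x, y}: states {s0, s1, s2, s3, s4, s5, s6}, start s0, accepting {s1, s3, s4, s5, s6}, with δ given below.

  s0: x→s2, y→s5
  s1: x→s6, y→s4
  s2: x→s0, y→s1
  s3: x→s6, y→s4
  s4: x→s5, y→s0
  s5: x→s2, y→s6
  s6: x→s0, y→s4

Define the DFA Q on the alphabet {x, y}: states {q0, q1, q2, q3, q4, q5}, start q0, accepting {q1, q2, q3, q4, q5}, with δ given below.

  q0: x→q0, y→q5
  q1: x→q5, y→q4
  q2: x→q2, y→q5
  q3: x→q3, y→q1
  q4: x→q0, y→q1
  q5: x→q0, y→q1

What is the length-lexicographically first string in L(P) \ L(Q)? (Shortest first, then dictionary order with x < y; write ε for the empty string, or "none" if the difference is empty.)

xyx

The string xyx is accepted by P but not by Q.
No shorter string lies in the difference, and xyx is the lexicographically first length-3 string in L(P) \ L(Q).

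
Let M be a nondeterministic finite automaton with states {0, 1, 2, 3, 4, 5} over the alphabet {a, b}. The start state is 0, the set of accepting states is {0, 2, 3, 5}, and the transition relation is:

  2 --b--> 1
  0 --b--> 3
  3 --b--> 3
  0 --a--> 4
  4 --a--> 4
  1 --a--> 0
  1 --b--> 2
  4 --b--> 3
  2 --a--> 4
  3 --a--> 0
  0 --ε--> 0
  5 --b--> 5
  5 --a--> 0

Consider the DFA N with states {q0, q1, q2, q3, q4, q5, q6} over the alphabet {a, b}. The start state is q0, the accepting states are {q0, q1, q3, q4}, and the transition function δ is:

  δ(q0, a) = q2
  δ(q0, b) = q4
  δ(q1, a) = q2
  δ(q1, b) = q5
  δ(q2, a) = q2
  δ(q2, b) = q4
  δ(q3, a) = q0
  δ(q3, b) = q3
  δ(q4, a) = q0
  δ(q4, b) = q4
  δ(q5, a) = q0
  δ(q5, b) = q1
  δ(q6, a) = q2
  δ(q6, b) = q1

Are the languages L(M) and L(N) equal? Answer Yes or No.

Exploring the product automaton M × N from the start pair (0, q0), following both machines on each input symbol, reaches 3 state pairs: (0, q0), (4, q2), (3, q4).
M accepts in {0, 2, 3, 5} and N accepts in {q0, q1, q3, q4}. In every reachable pair the two components are either both accepting — (0, q0), (3, q4) — or both non-accepting, so no string is accepted by exactly one of the machines: L(M) \ L(N) and L(N) \ L(M) are both empty.
Hence every string is accepted by M iff it is accepted by N, and the two languages coincide.

Yes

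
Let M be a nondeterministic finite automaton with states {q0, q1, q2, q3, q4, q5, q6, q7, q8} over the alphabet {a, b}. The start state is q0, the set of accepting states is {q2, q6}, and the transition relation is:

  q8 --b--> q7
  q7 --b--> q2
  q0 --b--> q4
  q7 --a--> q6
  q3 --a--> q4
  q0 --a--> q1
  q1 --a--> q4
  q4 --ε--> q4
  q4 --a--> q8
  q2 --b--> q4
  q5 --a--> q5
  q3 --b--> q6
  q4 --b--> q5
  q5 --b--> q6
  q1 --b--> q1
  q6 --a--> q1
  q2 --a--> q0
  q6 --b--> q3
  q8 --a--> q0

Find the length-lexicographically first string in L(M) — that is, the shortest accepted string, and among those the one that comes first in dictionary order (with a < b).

A breadth-first search from q0 reaches an accepting state first via the path q0 → q4 → q5 → q6 on input bbb.
No string of length < 3 is accepted (BFS exhausts all shorter strings without reaching an accepting state), and bbb is the lexicographically least accepting string of length 3.

bbb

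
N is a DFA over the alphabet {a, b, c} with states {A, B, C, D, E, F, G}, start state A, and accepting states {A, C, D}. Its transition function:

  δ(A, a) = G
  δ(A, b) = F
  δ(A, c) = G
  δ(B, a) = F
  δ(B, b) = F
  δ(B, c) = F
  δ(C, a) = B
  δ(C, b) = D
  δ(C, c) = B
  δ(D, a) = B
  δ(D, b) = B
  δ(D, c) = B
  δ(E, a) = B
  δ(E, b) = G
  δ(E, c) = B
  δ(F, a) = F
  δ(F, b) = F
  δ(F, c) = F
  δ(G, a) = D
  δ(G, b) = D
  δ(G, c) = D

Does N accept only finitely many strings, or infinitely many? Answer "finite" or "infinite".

finite

The useful states (reachable from A and able to reach an accepting state) are {A, D, G}.
Restricted to these states the transition graph has no cycle, so every accepting path has bounded length and L is finite.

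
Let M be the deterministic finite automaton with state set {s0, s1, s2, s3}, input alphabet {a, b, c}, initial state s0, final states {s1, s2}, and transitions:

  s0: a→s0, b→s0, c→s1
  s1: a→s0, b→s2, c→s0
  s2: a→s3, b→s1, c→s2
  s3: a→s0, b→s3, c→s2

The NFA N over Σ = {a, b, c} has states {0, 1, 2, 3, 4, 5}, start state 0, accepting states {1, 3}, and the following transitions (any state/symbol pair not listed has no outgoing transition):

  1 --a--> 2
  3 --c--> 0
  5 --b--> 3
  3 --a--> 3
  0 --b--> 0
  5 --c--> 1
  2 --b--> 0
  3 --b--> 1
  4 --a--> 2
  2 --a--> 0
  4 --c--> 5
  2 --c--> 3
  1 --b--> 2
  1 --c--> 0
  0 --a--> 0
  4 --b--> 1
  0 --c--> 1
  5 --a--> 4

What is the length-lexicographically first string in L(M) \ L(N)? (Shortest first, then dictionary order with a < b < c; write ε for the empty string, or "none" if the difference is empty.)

cb

The string cb is accepted by M but not by N.
No shorter string lies in the difference, and cb is the lexicographically first length-2 string in L(M) \ L(N).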